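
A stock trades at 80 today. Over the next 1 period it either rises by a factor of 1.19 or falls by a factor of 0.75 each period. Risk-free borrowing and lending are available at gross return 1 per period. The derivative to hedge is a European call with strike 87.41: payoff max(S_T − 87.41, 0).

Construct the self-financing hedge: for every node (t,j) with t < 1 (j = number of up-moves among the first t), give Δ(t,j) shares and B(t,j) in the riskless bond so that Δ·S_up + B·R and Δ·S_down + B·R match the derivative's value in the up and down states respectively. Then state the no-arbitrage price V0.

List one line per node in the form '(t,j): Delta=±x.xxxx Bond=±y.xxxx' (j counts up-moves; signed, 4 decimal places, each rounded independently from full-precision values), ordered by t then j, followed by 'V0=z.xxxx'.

(0,0): Delta=0.2213 Bond=-13.2784
V0=4.4261

The replicating-portfolio and risk-neutral prices coincide; use p* = (1−0.75)/(1.19−0.75) = 0.5682 for the latter.
Terminal values V(1,·): V(1,0)=0.0000, V(1,1)=7.7900
  t=0,j=0: stock 80.0000 → up 95.2000 (V=7.7900), down 60.0000 (V=0.0000). Price 4.4261; hedge Δ=0.2213, bond B=-13.2784.
Root portfolio cost Δ·80+B reproduces V0=4.4261.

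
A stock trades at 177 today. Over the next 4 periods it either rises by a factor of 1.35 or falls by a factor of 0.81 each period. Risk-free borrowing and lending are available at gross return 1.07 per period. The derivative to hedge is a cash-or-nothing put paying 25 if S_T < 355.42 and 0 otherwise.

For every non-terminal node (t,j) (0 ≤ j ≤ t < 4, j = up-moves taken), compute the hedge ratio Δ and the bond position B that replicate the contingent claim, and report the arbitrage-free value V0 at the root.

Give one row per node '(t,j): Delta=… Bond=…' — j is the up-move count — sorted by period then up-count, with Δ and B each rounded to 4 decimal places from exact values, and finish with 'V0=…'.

No-arbitrage ⇒ martingale measure with p* = (R−d)/(u−d) = 0.4815.
Terminal payoffs: V(4,0)=25.0000, V(4,1)=25.0000, V(4,2)=25.0000, V(4,3)=25.0000, V(4,4)=0.0000
(3,0): S=94.0651. Δ = (V_up−V_dn)/(S_up−S_dn) = (25.0000−25.0000)/(126.9878−76.1927) = 0.0000. V = [p*·25.0000 + (1−p*)·25.0000]/1.07 = 23.3645. B = V − Δ·S = 23.3645.
(3,1): S=156.7751. Δ = (V_up−V_dn)/(S_up−S_dn) = (25.0000−25.0000)/(211.6464−126.9878) = 0.0000. V = [p*·25.0000 + (1−p*)·25.0000]/1.07 = 23.3645. B = V − Δ·S = 23.3645.
(3,2): S=261.2918. Δ = (V_up−V_dn)/(S_up−S_dn) = (25.0000−25.0000)/(352.7440−211.6464) = 0.0000. V = [p*·25.0000 + (1−p*)·25.0000]/1.07 = 23.3645. B = V − Δ·S = 23.3645.
(3,3): S=435.4864. Δ = (V_up−V_dn)/(S_up−S_dn) = (0.0000−25.0000)/(587.9066−352.7440) = -0.1063. V = [p*·0.0000 + (1−p*)·25.0000]/1.07 = 12.1149. B = V − Δ·S = 58.4112.
(2,0): S=116.1297. Δ = (V_up−V_dn)/(S_up−S_dn) = (23.3645−23.3645)/(156.7751−94.0651) = 0.0000. V = [p*·23.3645 + (1−p*)·23.3645]/1.07 = 21.8360. B = V − Δ·S = 21.8360.
(2,1): S=193.5495. Δ = (V_up−V_dn)/(S_up−S_dn) = (23.3645−23.3645)/(261.2918−156.7751) = 0.0000. V = [p*·23.3645 + (1−p*)·23.3645]/1.07 = 21.8360. B = V − Δ·S = 21.8360.
(2,2): S=322.5825. Δ = (V_up−V_dn)/(S_up−S_dn) = (12.1149−23.3645)/(435.4864−261.2918) = -0.0646. V = [p*·12.1149 + (1−p*)·23.3645]/1.07 = 16.7739. B = V − Δ·S = 37.6064.
(1,0): S=143.3700. Δ = (V_up−V_dn)/(S_up−S_dn) = (21.8360−21.8360)/(193.5495−116.1297) = 0.0000. V = [p*·21.8360 + (1−p*)·21.8360]/1.07 = 20.4074. B = V − Δ·S = 20.4074.
(1,1): S=238.9500. Δ = (V_up−V_dn)/(S_up−S_dn) = (16.7739−21.8360)/(322.5825−193.5495) = -0.0392. V = [p*·16.7739 + (1−p*)·21.8360]/1.07 = 18.1296. B = V − Δ·S = 27.5039.
(0,0): S=177.0000. Δ = (V_up−V_dn)/(S_up−S_dn) = (18.1296−20.4074)/(238.9500−143.3700) = -0.0238. V = [p*·18.1296 + (1−p*)·20.4074]/1.07 = 18.0474. B = V − Δ·S = 22.2656.
Root portfolio cost Δ·177+B reproduces V0=18.0474.

(0,0): Delta=-0.0238 Bond=22.2656
(1,0): Delta=0.0000 Bond=20.4074
(1,1): Delta=-0.0392 Bond=27.5039
(2,0): Delta=0.0000 Bond=21.8360
(2,1): Delta=0.0000 Bond=21.8360
(2,2): Delta=-0.0646 Bond=37.6064
(3,0): Delta=0.0000 Bond=23.3645
(3,1): Delta=0.0000 Bond=23.3645
(3,2): Delta=0.0000 Bond=23.3645
(3,3): Delta=-0.1063 Bond=58.4112
V0=18.0474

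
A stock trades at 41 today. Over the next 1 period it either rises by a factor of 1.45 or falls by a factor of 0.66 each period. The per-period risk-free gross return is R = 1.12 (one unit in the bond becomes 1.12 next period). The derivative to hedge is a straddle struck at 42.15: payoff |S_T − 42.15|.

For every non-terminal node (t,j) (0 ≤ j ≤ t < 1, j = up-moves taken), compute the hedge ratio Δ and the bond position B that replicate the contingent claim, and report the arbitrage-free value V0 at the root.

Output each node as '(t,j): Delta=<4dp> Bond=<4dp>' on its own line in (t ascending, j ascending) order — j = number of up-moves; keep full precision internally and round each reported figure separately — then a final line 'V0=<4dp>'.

(0,0): Delta=0.0682 Bond=11.8247
V0=14.6222

No-arbitrage ⇒ martingale measure with p* = (R−d)/(u−d) = 0.5823.
Terminal payoffs: V(1,0)=15.0900, V(1,1)=17.3000
  t=0,j=0: stock 41.0000 → up 59.4500 (V=17.3000), down 27.0600 (V=15.0900). Price 14.6222; hedge Δ=0.0682, bond B=11.8247.
Check: Δ(0,0)·S0 + B(0,0) = 14.6222 = V0.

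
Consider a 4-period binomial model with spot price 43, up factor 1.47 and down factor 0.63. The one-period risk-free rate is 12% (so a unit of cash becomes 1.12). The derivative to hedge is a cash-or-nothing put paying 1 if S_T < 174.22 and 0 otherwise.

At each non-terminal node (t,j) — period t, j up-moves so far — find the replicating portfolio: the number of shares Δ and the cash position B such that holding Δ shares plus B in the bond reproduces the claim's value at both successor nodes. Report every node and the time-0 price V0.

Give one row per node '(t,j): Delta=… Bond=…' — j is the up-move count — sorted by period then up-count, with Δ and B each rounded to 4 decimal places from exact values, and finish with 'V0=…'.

(0,0): Delta=-0.0039 Bond=0.7301
(1,0): Delta=0.0000 Bond=0.7118
(1,1): Delta=-0.0051 Bond=0.8934
(2,0): Delta=0.0000 Bond=0.7972
(2,1): Delta=0.0000 Bond=0.7972
(2,2): Delta=-0.0067 Bond=1.1460
(3,0): Delta=0.0000 Bond=0.8929
(3,1): Delta=0.0000 Bond=0.8929
(3,2): Delta=0.0000 Bond=0.8929
(3,3): Delta=-0.0087 Bond=1.5625
V0=0.5619

Since d<R<u, set p* = (R−d)/(u−d) = 0.5833; price each node as the discounted p*-expectation of its children.
Terminal values V(4,·): V(4,0)=1.0000, V(4,1)=1.0000, V(4,2)=1.0000, V(4,3)=1.0000, V(4,4)=0.0000
(3,0): S=10.7520. Δ = (V_up−V_dn)/(S_up−S_dn) = (1.0000−1.0000)/(15.8055−6.7738) = 0.0000. V = [p*·1.0000 + (1−p*)·1.0000]/1.12 = 0.8929. B = V − Δ·S = 0.8929.
(3,1): S=25.0880. Δ = (V_up−V_dn)/(S_up−S_dn) = (1.0000−1.0000)/(36.8794−15.8055) = 0.0000. V = [p*·1.0000 + (1−p*)·1.0000]/1.12 = 0.8929. B = V − Δ·S = 0.8929.
(3,2): S=58.5388. Δ = (V_up−V_dn)/(S_up−S_dn) = (1.0000−1.0000)/(86.0520−36.8794) = 0.0000. V = [p*·1.0000 + (1−p*)·1.0000]/1.12 = 0.8929. B = V − Δ·S = 0.8929.
(3,3): S=136.5905. Δ = (V_up−V_dn)/(S_up−S_dn) = (0.0000−1.0000)/(200.7880−86.0520) = -0.0087. V = [p*·0.0000 + (1−p*)·1.0000]/1.12 = 0.3720. B = V − Δ·S = 1.5625.
(2,0): S=17.0667. Δ = (V_up−V_dn)/(S_up−S_dn) = (0.8929−0.8929)/(25.0880−10.7520) = 0.0000. V = [p*·0.8929 + (1−p*)·0.8929]/1.12 = 0.7972. B = V − Δ·S = 0.7972.
(2,1): S=39.8223. Δ = (V_up−V_dn)/(S_up−S_dn) = (0.8929−0.8929)/(58.5388−25.0880) = 0.0000. V = [p*·0.8929 + (1−p*)·0.8929]/1.12 = 0.7972. B = V − Δ·S = 0.7972.
(2,2): S=92.9187. Δ = (V_up−V_dn)/(S_up−S_dn) = (0.3720−0.8929)/(136.5905−58.5388) = -0.0067. V = [p*·0.3720 + (1−p*)·0.8929]/1.12 = 0.5259. B = V − Δ·S = 1.1460.
(1,0): S=27.0900. Δ = (V_up−V_dn)/(S_up−S_dn) = (0.7972−0.7972)/(39.8223−17.0667) = 0.0000. V = [p*·0.7972 + (1−p*)·0.7972]/1.12 = 0.7118. B = V − Δ·S = 0.7118.
(1,1): S=63.2100. Δ = (V_up−V_dn)/(S_up−S_dn) = (0.5259−0.7972)/(92.9187−39.8223) = -0.0051. V = [p*·0.5259 + (1−p*)·0.7972]/1.12 = 0.5705. B = V − Δ·S = 0.8934.
(0,0): S=43.0000. Δ = (V_up−V_dn)/(S_up−S_dn) = (0.5705−0.7118)/(63.2100−27.0900) = -0.0039. V = [p*·0.5705 + (1−p*)·0.7118]/1.12 = 0.5619. B = V − Δ·S = 0.7301.
The time-0 hedge costs 0.5619, which is the no-arbitrage price.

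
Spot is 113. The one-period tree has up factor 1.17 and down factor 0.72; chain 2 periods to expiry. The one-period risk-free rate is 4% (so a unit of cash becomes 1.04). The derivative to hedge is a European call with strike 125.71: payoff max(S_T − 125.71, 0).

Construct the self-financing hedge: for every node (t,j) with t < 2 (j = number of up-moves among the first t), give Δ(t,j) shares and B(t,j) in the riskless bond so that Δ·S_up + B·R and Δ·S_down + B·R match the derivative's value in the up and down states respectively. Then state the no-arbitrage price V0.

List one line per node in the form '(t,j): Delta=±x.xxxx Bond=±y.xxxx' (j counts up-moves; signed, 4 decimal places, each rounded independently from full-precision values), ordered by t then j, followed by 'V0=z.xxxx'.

(0,0): Delta=0.3896 Bond=-30.4807
(1,0): Delta=0.0000 Bond=0.0000
(1,1): Delta=0.4870 Bond=-44.5780
V0=13.5470

The replicating-portfolio and risk-neutral prices coincide; use p* = (1.04−0.72)/(1.17−0.72) = 0.7111 for the latter.
At expiry t=2: V(2,0)=0.0000, V(2,1)=0.0000, V(2,2)=28.9757
  t=1,j=0: stock 81.3600 → up 95.1912 (V=0.0000), down 58.5792 (V=0.0000). Price 0.0000; hedge Δ=0.0000, bond B=0.0000.
  t=1,j=1: stock 132.2100 → up 154.6857 (V=28.9757), down 95.1912 (V=0.0000). Price 19.8124; hedge Δ=0.4870, bond B=-44.5780.
  t=0,j=0: stock 113.0000 → up 132.2100 (V=19.8124), down 81.3600 (V=0.0000). Price 13.5470; hedge Δ=0.3896, bond B=-30.4807.
The time-0 hedge costs 13.5470, which is the no-arbitrage price.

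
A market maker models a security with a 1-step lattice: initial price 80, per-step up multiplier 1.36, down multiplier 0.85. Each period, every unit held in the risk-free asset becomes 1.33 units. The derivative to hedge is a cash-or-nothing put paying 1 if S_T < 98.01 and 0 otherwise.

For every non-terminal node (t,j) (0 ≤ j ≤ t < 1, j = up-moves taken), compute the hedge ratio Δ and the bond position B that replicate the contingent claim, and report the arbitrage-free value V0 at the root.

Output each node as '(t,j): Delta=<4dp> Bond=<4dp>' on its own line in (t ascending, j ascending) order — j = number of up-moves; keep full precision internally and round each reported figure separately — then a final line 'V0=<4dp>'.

(0,0): Delta=-0.0245 Bond=2.0050
V0=0.0442

The replicating-portfolio and risk-neutral prices coincide; use p* = (1.33−0.85)/(1.36−0.85) = 0.9412 for the latter.
At expiry t=1: V(1,0)=1.0000, V(1,1)=0.0000
(0,0): S=80.0000. Δ = (V_up−V_dn)/(S_up−S_dn) = (0.0000−1.0000)/(108.8000−68.0000) = -0.0245. V = [p*·0.0000 + (1−p*)·1.0000]/1.33 = 0.0442. B = V − Δ·S = 2.0050.
Check: Δ(0,0)·S0 + B(0,0) = 0.0442 = V0.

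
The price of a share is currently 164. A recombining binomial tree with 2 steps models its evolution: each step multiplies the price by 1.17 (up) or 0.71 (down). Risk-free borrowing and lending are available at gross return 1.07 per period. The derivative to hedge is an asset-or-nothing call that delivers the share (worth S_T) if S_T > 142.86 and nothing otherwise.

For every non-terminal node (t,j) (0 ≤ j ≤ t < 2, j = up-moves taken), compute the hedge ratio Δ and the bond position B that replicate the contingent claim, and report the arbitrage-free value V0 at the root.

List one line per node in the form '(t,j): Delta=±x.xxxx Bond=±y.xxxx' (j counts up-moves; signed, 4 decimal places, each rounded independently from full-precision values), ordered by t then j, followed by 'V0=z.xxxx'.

(0,0): Delta=2.1766 Bond=-236.8608
(1,0): Delta=0.0000 Bond=0.0000
(1,1): Delta=2.5435 Bond=-323.8414
V0=120.0984

Risk-neutral probability p* = (R−d)/(u−d) = (1.07−0.71)/(1.17−0.71) = 0.7826.
Payoff layer (t=2): V(2,0)=0.0000, V(2,1)=0.0000, V(2,2)=224.4996
  t=1,j=0: stock 116.4400 → up 136.2348 (V=0.0000), down 82.6724 (V=0.0000). Price 0.0000; hedge Δ=0.0000, bond B=0.0000.
  t=1,j=1: stock 191.8800 → up 224.4996 (V=224.4996), down 136.2348 (V=0.0000). Price 164.2013; hedge Δ=2.5435, bond B=-323.8414.
  t=0,j=0: stock 164.0000 → up 191.8800 (V=164.2013), down 116.4400 (V=0.0000). Price 120.0984; hedge Δ=2.1766, bond B=-236.8608.
Root portfolio cost Δ·164+B reproduces V0=120.0984.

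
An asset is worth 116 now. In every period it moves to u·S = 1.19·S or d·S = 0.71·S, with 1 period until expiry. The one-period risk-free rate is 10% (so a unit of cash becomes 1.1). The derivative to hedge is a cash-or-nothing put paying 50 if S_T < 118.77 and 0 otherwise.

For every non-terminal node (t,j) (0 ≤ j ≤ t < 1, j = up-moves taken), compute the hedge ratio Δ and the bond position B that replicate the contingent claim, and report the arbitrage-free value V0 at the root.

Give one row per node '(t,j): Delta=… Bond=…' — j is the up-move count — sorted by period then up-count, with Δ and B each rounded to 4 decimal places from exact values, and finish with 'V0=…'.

Under the risk-neutral measure, an up-move has probability p* = (R−d)/(u−d) = 0.8125 and values discount at R = 1.1.
Terminal values V(1,·): V(1,0)=50.0000, V(1,1)=0.0000
(0,0): S=116.0000. Δ = (V_up−V_dn)/(S_up−S_dn) = (0.0000−50.0000)/(138.0400−82.3600) = -0.8980. V = [p*·0.0000 + (1−p*)·50.0000]/1.1 = 8.5227. B = V − Δ·S = 112.6894.
Root portfolio cost Δ·116+B reproduces V0=8.5227.

(0,0): Delta=-0.8980 Bond=112.6894
V0=8.5227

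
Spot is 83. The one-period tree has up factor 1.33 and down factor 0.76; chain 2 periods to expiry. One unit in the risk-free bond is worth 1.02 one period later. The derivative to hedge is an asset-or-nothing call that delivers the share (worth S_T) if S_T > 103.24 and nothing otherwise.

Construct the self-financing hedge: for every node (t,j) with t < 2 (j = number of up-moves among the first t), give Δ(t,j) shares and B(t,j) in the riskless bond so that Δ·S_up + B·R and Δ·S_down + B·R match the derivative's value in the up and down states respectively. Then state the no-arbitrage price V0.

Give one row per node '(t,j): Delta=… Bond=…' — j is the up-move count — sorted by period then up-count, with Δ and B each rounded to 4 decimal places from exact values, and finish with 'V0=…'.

Risk-neutral probability p* = (R−d)/(u−d) = (1.02−0.76)/(1.33−0.76) = 0.4561.
Payoff layer (t=2): V(2,0)=0.0000, V(2,1)=0.0000, V(2,2)=146.8187
Node (1,0) S=63.0800: V=(p*·0.0000+(1−p*)·0.0000)/1.02=0.0000; Δ=(0.0000−0.0000)/(83.8964−47.9408)=0.0000; B=V−Δ·S=0.0000
Node (1,1) S=110.3900: V=(p*·146.8187+(1−p*)·0.0000)/1.02=65.6568; Δ=(146.8187−0.0000)/(146.8187−83.8964)=2.3333; B=V−Δ·S=-191.9199
Node (0,0) S=83.0000: V=(p*·65.6568+(1−p*)·0.0000)/1.02=29.3615; Δ=(65.6568−0.0000)/(110.3900−63.0800)=1.3878; B=V−Δ·S=-85.8259
Self-financing check: at every node Δ·S+B equals the discounted successor values.

(0,0): Delta=1.3878 Bond=-85.8259
(1,0): Delta=0.0000 Bond=0.0000
(1,1): Delta=2.3333 Bond=-191.9199
V0=29.3615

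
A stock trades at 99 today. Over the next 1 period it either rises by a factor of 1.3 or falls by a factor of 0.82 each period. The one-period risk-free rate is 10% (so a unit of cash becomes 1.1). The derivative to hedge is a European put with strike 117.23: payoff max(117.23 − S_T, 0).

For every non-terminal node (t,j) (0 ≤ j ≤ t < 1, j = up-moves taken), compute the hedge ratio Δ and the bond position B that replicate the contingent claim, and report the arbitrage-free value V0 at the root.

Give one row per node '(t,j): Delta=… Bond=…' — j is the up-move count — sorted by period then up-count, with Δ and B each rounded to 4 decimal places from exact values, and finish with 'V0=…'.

No-arbitrage ⇒ martingale measure with p* = (R−d)/(u−d) = 0.5833.
At expiry t=1: V(1,0)=36.0500, V(1,1)=0.0000
(0,0): S=99.0000. Δ = (V_up−V_dn)/(S_up−S_dn) = (0.0000−36.0500)/(128.7000−81.1800) = -0.7586. V = [p*·0.0000 + (1−p*)·36.0500]/1.1 = 13.6553. B = V − Δ·S = 88.7595.
Self-financing check: at every node Δ·S+B equals the discounted successor values.

(0,0): Delta=-0.7586 Bond=88.7595
V0=13.6553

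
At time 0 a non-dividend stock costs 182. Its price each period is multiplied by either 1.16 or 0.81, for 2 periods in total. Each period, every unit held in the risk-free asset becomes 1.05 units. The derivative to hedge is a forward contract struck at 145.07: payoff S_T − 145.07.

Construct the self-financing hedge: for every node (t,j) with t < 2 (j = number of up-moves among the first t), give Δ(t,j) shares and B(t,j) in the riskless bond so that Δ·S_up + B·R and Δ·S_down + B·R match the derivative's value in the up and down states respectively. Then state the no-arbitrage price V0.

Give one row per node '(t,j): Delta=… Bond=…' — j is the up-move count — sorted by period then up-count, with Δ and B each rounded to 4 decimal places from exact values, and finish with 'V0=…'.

(0,0): Delta=1.0000 Bond=-131.5828
(1,0): Delta=1.0000 Bond=-138.1619
(1,1): Delta=1.0000 Bond=-138.1619
V0=50.4172

Under the risk-neutral measure, an up-move has probability p* = (R−d)/(u−d) = 0.6857 and values discount at R = 1.05.
Payoff layer (t=2): V(2,0)=-25.6598, V(2,1)=25.9372, V(2,2)=99.8292
  t=1,j=0: stock 147.4200 → up 171.0072 (V=25.9372), down 119.4102 (V=-25.6598). Price 9.2581; hedge Δ=1.0000, bond B=-138.1619.
  t=1,j=1: stock 211.1200 → up 244.8992 (V=99.8292), down 171.0072 (V=25.9372). Price 72.9581; hedge Δ=1.0000, bond B=-138.1619.
  t=0,j=0: stock 182.0000 → up 211.1200 (V=72.9581), down 147.4200 (V=9.2581). Price 50.4172; hedge Δ=1.0000, bond B=-131.5828.
Check: Δ(0,0)·S0 + B(0,0) = 50.4172 = V0.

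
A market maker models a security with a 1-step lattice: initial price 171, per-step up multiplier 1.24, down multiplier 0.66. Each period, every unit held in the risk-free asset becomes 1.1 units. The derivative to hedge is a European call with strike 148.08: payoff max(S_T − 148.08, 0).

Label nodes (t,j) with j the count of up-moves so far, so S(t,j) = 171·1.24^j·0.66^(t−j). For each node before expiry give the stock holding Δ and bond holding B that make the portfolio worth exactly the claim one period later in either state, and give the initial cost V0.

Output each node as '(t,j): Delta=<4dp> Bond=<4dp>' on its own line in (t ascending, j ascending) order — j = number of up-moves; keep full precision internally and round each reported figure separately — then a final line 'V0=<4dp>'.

Risk-neutral probability p* = (R−d)/(u−d) = (1.1−0.66)/(1.24−0.66) = 0.7586.
Terminal payoffs: V(1,0)=0.0000, V(1,1)=63.9600
  t=0,j=0: stock 171.0000 → up 212.0400 (V=63.9600), down 112.8600 (V=0.0000). Price 44.1103; hedge Δ=0.6449, bond B=-66.1655.
Self-financing check: at every node Δ·S+B equals the discounted successor values.

(0,0): Delta=0.6449 Bond=-66.1655
V0=44.1103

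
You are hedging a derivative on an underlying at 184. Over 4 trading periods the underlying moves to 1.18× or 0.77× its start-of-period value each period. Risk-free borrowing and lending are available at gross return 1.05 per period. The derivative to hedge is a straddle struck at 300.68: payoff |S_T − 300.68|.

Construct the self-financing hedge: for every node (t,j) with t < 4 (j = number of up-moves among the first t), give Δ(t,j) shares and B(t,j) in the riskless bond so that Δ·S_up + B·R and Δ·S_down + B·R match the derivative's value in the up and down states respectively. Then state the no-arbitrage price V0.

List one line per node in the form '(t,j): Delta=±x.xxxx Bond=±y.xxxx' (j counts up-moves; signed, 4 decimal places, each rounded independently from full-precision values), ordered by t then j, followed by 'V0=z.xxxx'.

Risk-neutral probability p* = (R−d)/(u−d) = (1.05−0.77)/(1.18−0.77) = 0.6829.
Payoff layer (t=4): V(4,0)=235.9984, V(4,1)=201.5576, V(4,2)=148.7781, V(4,3)=67.8952, V(4,4)=56.0551
  t=3,j=0: stock 84.0021 → up 99.1224 (V=201.5576), down 64.6816 (V=235.9984). Price 202.3598; hedge Δ=-1.0000, bond B=286.3619.
  t=3,j=1: stock 128.7304 → up 151.9019 (V=148.7781), down 99.1224 (V=201.5576). Price 157.6315; hedge Δ=-1.0000, bond B=286.3619.
  t=3,j=2: stock 197.2752 → up 232.7848 (V=67.8952), down 151.9019 (V=148.7781). Price 89.0867; hedge Δ=-1.0000, bond B=286.3619.
  t=3,j=3: stock 302.3179 → up 356.7351 (V=56.0551), down 232.7848 (V=67.8952). Price 56.9612; hedge Δ=-0.0955, bond B=85.8396.
  t=2,j=0: stock 109.0936 → up 128.7304 (V=157.6315), down 84.0021 (V=202.3598). Price 163.6320; hedge Δ=-1.0000, bond B=272.7256.
  t=2,j=1: stock 167.1824 → up 197.2752 (V=89.0867), down 128.7304 (V=157.6315). Price 105.5432; hedge Δ=-1.0000, bond B=272.7256.
  t=2,j=2: stock 256.2016 → up 302.3179 (V=56.9612), down 197.2752 (V=89.0867). Price 63.9499; hedge Δ=-0.3058, bond B=142.3046.
  t=1,j=0: stock 141.6800 → up 167.1824 (V=105.5432), down 109.0936 (V=163.6320). Price 118.0587; hedge Δ=-1.0000, bond B=259.7387.
  t=1,j=1: stock 217.1200 → up 256.2016 (V=63.9499), down 167.1824 (V=105.5432). Price 73.4648; hedge Δ=-0.4672, bond B=174.9120.
  t=0,j=0: stock 184.0000 → up 217.1200 (V=73.4648), down 141.6800 (V=118.0587). Price 83.4327; hedge Δ=-0.5911, bond B=192.1984.
Root portfolio cost Δ·184+B reproduces V0=83.4327.

(0,0): Delta=-0.5911 Bond=192.1984
(1,0): Delta=-1.0000 Bond=259.7387
(1,1): Delta=-0.4672 Bond=174.9120
(2,0): Delta=-1.0000 Bond=272.7256
(2,1): Delta=-1.0000 Bond=272.7256
(2,2): Delta=-0.3058 Bond=142.3046
(3,0): Delta=-1.0000 Bond=286.3619
(3,1): Delta=-1.0000 Bond=286.3619
(3,2): Delta=-1.0000 Bond=286.3619
(3,3): Delta=-0.0955 Bond=85.8396
V0=83.4327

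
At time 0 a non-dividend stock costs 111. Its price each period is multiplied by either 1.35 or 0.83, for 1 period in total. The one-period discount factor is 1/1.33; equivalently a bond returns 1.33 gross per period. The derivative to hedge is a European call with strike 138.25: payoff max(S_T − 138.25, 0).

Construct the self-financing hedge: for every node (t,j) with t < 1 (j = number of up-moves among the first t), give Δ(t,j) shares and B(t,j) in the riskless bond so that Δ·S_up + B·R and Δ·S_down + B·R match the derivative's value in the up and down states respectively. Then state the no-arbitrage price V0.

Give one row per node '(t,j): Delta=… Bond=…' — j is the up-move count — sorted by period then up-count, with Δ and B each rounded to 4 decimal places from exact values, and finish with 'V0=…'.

No-arbitrage ⇒ martingale measure with p* = (R−d)/(u−d) = 0.9615.
Terminal values V(1,·): V(1,0)=0.0000, V(1,1)=11.6000
  t=0,j=0: stock 111.0000 → up 149.8500 (V=11.6000), down 92.1300 (V=0.0000). Price 8.3864; hedge Δ=0.2010, bond B=-13.9213.
Self-financing check: at every node Δ·S+B equals the discounted successor values.

(0,0): Delta=0.2010 Bond=-13.9213
V0=8.3864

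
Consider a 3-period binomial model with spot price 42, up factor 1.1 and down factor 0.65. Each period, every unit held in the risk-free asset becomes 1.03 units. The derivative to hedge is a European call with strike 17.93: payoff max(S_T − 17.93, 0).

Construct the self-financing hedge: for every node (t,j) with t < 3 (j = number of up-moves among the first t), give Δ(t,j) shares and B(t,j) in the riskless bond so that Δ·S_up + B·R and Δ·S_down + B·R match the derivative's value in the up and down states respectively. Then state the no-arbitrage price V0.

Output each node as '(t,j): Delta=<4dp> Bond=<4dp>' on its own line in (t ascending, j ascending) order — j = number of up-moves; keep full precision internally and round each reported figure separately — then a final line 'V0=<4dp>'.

Risk-neutral probability p* = (R−d)/(u−d) = (1.03−0.65)/(1.1−0.65) = 0.8444.
Terminal payoffs: V(3,0)=0.0000, V(3,1)=1.5895, V(3,2)=15.1030, V(3,3)=37.9720
  t=2,j=0: stock 17.7450 → up 19.5195 (V=1.5895), down 11.5343 (V=0.0000). Price 1.3031; hedge Δ=0.1991, bond B=-2.2291.
  t=2,j=1: stock 30.0300 → up 33.0330 (V=15.1030), down 19.5195 (V=1.5895). Price 12.6222; hedge Δ=1.0000, bond B=-17.4078.
  t=2,j=2: stock 50.8200 → up 55.9020 (V=37.9720), down 33.0330 (V=15.1030). Price 33.4122; hedge Δ=1.0000, bond B=-17.4078.
  t=1,j=0: stock 27.3000 → up 30.0300 (V=12.6222), down 17.7450 (V=1.3031). Price 10.5451; hedge Δ=0.9214, bond B=-14.6084.
  t=1,j=1: stock 46.2000 → up 50.8200 (V=33.4122), down 30.0300 (V=12.6222). Price 29.2993; hedge Δ=1.0000, bond B=-16.9007.
  t=0,j=0: stock 42.0000 → up 46.2000 (V=29.2993), down 27.3000 (V=10.5451). Price 25.6135; hedge Δ=0.9923, bond B=-16.0623.
Root portfolio cost Δ·42+B reproduces V0=25.6135.

(0,0): Delta=0.9923 Bond=-16.0623
(1,0): Delta=0.9214 Bond=-14.6084
(1,1): Delta=1.0000 Bond=-16.9007
(2,0): Delta=0.1991 Bond=-2.2291
(2,1): Delta=1.0000 Bond=-17.4078
(2,2): Delta=1.0000 Bond=-17.4078
V0=25.6135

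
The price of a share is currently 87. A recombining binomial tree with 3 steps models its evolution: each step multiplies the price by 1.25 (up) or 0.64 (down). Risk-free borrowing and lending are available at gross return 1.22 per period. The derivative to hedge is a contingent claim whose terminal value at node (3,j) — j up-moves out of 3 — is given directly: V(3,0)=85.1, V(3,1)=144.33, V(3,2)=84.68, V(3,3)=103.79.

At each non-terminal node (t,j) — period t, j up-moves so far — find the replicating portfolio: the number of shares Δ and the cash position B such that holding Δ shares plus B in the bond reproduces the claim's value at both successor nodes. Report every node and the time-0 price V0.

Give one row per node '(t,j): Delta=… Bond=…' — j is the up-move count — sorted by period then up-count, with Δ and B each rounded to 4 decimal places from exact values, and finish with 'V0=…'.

(0,0): Delta=0.1499 Bond=42.8649
(1,0): Delta=-1.2984 Bond=132.9391
(1,1): Delta=0.1883 Bond=48.1240
(2,0): Delta=2.7248 Bond=18.8173
(2,1): Delta=-1.4050 Bond=169.6013
(2,2): Delta=0.2305 Bond=52.9755
V0=55.9069

The replicating-portfolio and risk-neutral prices coincide; use p* = (1.22−0.64)/(1.25−0.64) = 0.9508 for the latter.
At expiry t=3: V(3,0)=85.1000, V(3,1)=144.3300, V(3,2)=84.6800, V(3,3)=103.7900
(2,0): S=35.6352. Δ = (V_up−V_dn)/(S_up−S_dn) = (144.3300−85.1000)/(44.5440−22.8065) = 2.7248. V = [p*·144.3300 + (1−p*)·85.1000]/1.22 = 115.9156. B = V − Δ·S = 18.8173.
(2,1): S=69.6000. Δ = (V_up−V_dn)/(S_up−S_dn) = (84.6800−144.3300)/(87.0000−44.5440) = -1.4050. V = [p*·84.6800 + (1−p*)·144.3300]/1.22 = 71.8144. B = V − Δ·S = 169.6013.
(2,2): S=135.9375. Δ = (V_up−V_dn)/(S_up−S_dn) = (103.7900−84.6800)/(169.9219−87.0000) = 0.2305. V = [p*·103.7900 + (1−p*)·84.6800]/1.22 = 84.3034. B = V − Δ·S = 52.9755.
(1,0): S=55.6800. Δ = (V_up−V_dn)/(S_up−S_dn) = (71.8144−115.9156)/(69.6000−35.6352) = -1.2984. V = [p*·71.8144 + (1−p*)·115.9156]/1.22 = 60.6421. B = V − Δ·S = 132.9391.
(1,1): S=108.7500. Δ = (V_up−V_dn)/(S_up−S_dn) = (84.3034−71.8144)/(135.9375−69.6000) = 0.1883. V = [p*·84.3034 + (1−p*)·71.8144]/1.22 = 68.5977. B = V − Δ·S = 48.1240.
(0,0): S=87.0000. Δ = (V_up−V_dn)/(S_up−S_dn) = (68.5977−60.6421)/(108.7500−55.6800) = 0.1499. V = [p*·68.5977 + (1−p*)·60.6421]/1.22 = 55.9069. B = V − Δ·S = 42.8649.
The time-0 hedge costs 55.9069, which is the no-arbitrage price.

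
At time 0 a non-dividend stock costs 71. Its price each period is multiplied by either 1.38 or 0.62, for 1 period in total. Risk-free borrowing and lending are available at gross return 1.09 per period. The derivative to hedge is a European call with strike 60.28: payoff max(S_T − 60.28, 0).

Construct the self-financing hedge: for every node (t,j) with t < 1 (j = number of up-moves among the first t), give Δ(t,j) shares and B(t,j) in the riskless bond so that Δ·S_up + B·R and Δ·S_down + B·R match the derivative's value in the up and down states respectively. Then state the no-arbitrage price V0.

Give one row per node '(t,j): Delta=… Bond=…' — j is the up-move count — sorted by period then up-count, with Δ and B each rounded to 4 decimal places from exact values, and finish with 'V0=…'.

(0,0): Delta=0.6987 Bond=-28.2158
V0=21.3894

The replicating-portfolio and risk-neutral prices coincide; use p* = (1.09−0.62)/(1.38−0.62) = 0.6184 for the latter.
Terminal payoffs: V(1,0)=0.0000, V(1,1)=37.7000
  t=0,j=0: stock 71.0000 → up 97.9800 (V=37.7000), down 44.0200 (V=0.0000). Price 21.3894; hedge Δ=0.6987, bond B=-28.2158.
The time-0 hedge costs 21.3894, which is the no-arbitrage price.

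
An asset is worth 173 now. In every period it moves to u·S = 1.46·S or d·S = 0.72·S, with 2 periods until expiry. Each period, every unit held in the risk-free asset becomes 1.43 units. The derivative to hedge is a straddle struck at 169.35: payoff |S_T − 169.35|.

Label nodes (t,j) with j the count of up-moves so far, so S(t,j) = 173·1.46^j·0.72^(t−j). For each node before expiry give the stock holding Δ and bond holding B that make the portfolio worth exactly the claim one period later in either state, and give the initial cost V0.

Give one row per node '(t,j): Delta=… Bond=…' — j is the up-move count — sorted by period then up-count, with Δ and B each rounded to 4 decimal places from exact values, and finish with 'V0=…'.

Since d<R<u, set p* = (R−d)/(u−d) = 0.9595; price each node as the discounted p*-expectation of its children.
Payoff layer (t=2): V(2,0)=79.6668, V(2,1)=12.5076, V(2,2)=199.4168
Node (1,0) S=124.5600: V=(p*·12.5076+(1−p*)·79.6668)/1.43=10.6505; Δ=(12.5076−79.6668)/(181.8576−89.6832)=-0.7286; B=V−Δ·S=101.4062
Node (1,1) S=252.5800: V=(p*·199.4168+(1−p*)·12.5076)/1.43=134.1534; Δ=(199.4168−12.5076)/(368.7668−181.8576)=1.0000; B=V−Δ·S=-118.4266
Node (0,0) S=173.0000: V=(p*·134.1534+(1−p*)·10.6505)/1.43=90.3123; Δ=(134.1534−10.6505)/(252.5800−124.5600)=0.9647; B=V−Δ·S=-76.5835
Check: Δ(0,0)·S0 + B(0,0) = 90.3123 = V0.

(0,0): Delta=0.9647 Bond=-76.5835
(1,0): Delta=-0.7286 Bond=101.4062
(1,1): Delta=1.0000 Bond=-118.4266
V0=90.3123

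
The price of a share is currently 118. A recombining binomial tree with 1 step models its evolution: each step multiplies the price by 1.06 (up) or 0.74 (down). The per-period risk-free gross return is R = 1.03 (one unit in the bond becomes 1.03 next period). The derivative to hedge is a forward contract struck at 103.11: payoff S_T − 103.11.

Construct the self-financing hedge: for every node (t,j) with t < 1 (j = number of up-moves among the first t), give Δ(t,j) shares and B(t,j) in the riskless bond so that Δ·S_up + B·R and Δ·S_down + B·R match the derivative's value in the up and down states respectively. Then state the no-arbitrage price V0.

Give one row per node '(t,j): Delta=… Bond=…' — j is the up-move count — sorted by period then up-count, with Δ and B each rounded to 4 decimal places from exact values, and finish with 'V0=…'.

(0,0): Delta=1.0000 Bond=-100.1068
V0=17.8932

Since d<R<u, set p* = (R−d)/(u−d) = 0.9062; price each node as the discounted p*-expectation of its children.
Terminal payoffs: V(1,0)=-15.7900, V(1,1)=21.9700
(0,0): S=118.0000. Δ = (V_up−V_dn)/(S_up−S_dn) = (21.9700−-15.7900)/(125.0800−87.3200) = 1.0000. V = [p*·21.9700 + (1−p*)·-15.7900]/1.03 = 17.8932. B = V − Δ·S = -100.1068.
Root portfolio cost Δ·118+B reproduces V0=17.8932.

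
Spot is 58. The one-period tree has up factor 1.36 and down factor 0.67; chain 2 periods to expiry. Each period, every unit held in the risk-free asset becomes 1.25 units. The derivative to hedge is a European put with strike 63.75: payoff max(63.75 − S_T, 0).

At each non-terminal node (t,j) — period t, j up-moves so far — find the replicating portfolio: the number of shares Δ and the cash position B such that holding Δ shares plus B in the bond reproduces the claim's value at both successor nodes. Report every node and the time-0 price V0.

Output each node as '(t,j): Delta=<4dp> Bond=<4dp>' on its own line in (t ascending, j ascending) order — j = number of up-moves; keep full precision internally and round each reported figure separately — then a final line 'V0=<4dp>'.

(0,0): Delta=-0.2686 Bond=18.0626
(1,0): Delta=-1.0000 Bond=51.0000
(1,1): Delta=-0.2003 Bond=17.1879
V0=2.4831

The replicating-portfolio and risk-neutral prices coincide; use p* = (1.25−0.67)/(1.36−0.67) = 0.8406 for the latter.
Terminal payoffs: V(2,0)=37.7138, V(2,1)=10.9004, V(2,2)=0.0000
(1,0): S=38.8600. Δ = (V_up−V_dn)/(S_up−S_dn) = (10.9004−37.7138)/(52.8496−26.0362) = -1.0000. V = [p*·10.9004 + (1−p*)·37.7138]/1.25 = 12.1400. B = V − Δ·S = 51.0000.
(1,1): S=78.8800. Δ = (V_up−V_dn)/(S_up−S_dn) = (0.0000−10.9004)/(107.2768−52.8496) = -0.2003. V = [p*·0.0000 + (1−p*)·10.9004]/1.25 = 1.3902. B = V − Δ·S = 17.1879.
(0,0): S=58.0000. Δ = (V_up−V_dn)/(S_up−S_dn) = (1.3902−12.1400)/(78.8800−38.8600) = -0.2686. V = [p*·1.3902 + (1−p*)·12.1400]/1.25 = 2.4831. B = V − Δ·S = 18.0626.
Self-financing check: at every node Δ·S+B equals the discounted successor values.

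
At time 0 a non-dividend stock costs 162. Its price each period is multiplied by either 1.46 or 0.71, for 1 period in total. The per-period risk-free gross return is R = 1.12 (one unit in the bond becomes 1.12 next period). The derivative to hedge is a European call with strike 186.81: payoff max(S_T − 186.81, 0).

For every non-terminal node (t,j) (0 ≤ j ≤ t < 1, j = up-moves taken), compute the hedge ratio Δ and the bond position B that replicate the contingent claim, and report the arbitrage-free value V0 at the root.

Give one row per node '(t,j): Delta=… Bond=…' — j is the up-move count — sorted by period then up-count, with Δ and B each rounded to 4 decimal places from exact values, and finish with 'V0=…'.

Since d<R<u, set p* = (R−d)/(u−d) = 0.5467; price each node as the discounted p*-expectation of its children.
At expiry t=1: V(1,0)=0.0000, V(1,1)=49.7100
Node (0,0) S=162.0000: V=(p*·49.7100+(1−p*)·0.0000)/1.12=24.2632; Δ=(49.7100−0.0000)/(236.5200−115.0200)=0.4091; B=V−Δ·S=-42.0168
Check: Δ(0,0)·S0 + B(0,0) = 24.2632 = V0.

(0,0): Delta=0.4091 Bond=-42.0168
V0=24.2632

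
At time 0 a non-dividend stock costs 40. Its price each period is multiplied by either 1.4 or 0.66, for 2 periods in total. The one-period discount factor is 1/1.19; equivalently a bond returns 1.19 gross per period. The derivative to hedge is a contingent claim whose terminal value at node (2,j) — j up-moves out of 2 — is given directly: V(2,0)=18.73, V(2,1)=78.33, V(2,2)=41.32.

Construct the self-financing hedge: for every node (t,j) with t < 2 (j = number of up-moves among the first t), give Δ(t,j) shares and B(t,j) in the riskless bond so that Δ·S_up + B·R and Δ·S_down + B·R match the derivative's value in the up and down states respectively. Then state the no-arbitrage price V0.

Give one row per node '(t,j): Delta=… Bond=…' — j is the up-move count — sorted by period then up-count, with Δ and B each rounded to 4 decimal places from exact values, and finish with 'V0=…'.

(0,0): Delta=-0.2724 Bond=49.4125
(1,0): Delta=3.0508 Bond=-28.9300
(1,1): Delta=-0.8931 Bond=93.5621
V0=38.5180

Since d<R<u, set p* = (R−d)/(u−d) = 0.7162; price each node as the discounted p*-expectation of its children.
Payoff layer (t=2): V(2,0)=18.7300, V(2,1)=78.3300, V(2,2)=41.3200
  t=1,j=0: stock 26.4000 → up 36.9600 (V=78.3300), down 17.4240 (V=18.7300). Price 51.6105; hedge Δ=3.0508, bond B=-28.9300.
  t=1,j=1: stock 56.0000 → up 78.4000 (V=41.3200), down 36.9600 (V=78.3300). Price 43.5486; hedge Δ=-0.8931, bond B=93.5621.
  t=0,j=0: stock 40.0000 → up 56.0000 (V=43.5486), down 26.4000 (V=51.6105). Price 38.5180; hedge Δ=-0.2724, bond B=49.4125.
The time-0 hedge costs 38.5180, which is the no-arbitrage price.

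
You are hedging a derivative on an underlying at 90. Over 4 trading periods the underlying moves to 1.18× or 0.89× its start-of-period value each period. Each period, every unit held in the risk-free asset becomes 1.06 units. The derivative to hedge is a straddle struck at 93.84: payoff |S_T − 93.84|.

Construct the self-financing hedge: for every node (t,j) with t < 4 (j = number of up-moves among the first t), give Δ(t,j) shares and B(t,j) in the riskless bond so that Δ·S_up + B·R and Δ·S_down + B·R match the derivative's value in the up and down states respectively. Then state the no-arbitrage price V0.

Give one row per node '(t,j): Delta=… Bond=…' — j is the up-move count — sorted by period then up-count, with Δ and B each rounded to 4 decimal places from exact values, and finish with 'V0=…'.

(0,0): Delta=0.5486 Bond=-26.9717
(1,0): Delta=0.0533 Bond=11.0815
(1,1): Delta=0.8122 Bond=-56.5935
(2,0): Delta=-0.7099 Bond=66.1519
(2,1): Delta=0.4596 Bond=-26.6575
(2,2): Delta=1.0000 Bond=-83.5173
(3,0): Delta=-1.0000 Bond=88.5283
(3,1): Delta=-0.5554 Bond=57.1276
(3,2): Delta=1.0000 Bond=-88.5283
(3,3): Delta=1.0000 Bond=-88.5283
V0=22.3990

No-arbitrage ⇒ martingale measure with p* = (R−d)/(u−d) = 0.5862.
Payoff layer (t=4): V(4,0)=37.3720, V(4,1)=18.9723, V(4,2)=5.4228, V(4,3)=37.7669, V(4,4)=80.6500
  t=3,j=0: stock 63.4472 → up 74.8677 (V=18.9723), down 56.4680 (V=37.3720). Price 25.0811; hedge Δ=-1.0000, bond B=88.5283.
  t=3,j=1: stock 84.1210 → up 99.2628 (V=5.4228), down 74.8677 (V=18.9723). Price 10.4052; hedge Δ=-0.5554, bond B=57.1276.
  t=3,j=2: stock 111.5312 → up 131.6069 (V=37.7669), down 99.2628 (V=5.4228). Price 23.0029; hedge Δ=1.0000, bond B=-88.5283.
  t=3,j=3: stock 147.8729 → up 174.4900 (V=80.6500), down 131.6069 (V=37.7669). Price 59.3446; hedge Δ=1.0000, bond B=-88.5283.
  t=2,j=0: stock 71.2890 → up 84.1210 (V=10.4052), down 63.4472 (V=25.0811). Price 15.5453; hedge Δ=-0.7099, bond B=66.1519.
  t=2,j=1: stock 94.5180 → up 111.5312 (V=23.0029), down 84.1210 (V=10.4052). Price 16.7831; hedge Δ=0.4596, bond B=-26.6575.
  t=2,j=2: stock 125.3160 → up 147.8729 (V=59.3446), down 111.5312 (V=23.0029). Price 41.7987; hedge Δ=1.0000, bond B=-83.5173.
  t=1,j=0: stock 80.1000 → up 94.5180 (V=16.7831), down 71.2890 (V=15.5453). Price 15.3499; hedge Δ=0.0533, bond B=11.0815.
  t=1,j=1: stock 106.2000 → up 125.3160 (V=41.7987), down 94.5180 (V=16.7831). Price 29.6674; hedge Δ=0.8122, bond B=-56.5935.
  t=0,j=0: stock 90.0000 → up 106.2000 (V=29.6674), down 80.1000 (V=15.3499). Price 22.3990; hedge Δ=0.5486, bond B=-26.9717.
Each (Δ,B) replicates both successor values, so the strategy is self-financing and V0 is arbitrage-free.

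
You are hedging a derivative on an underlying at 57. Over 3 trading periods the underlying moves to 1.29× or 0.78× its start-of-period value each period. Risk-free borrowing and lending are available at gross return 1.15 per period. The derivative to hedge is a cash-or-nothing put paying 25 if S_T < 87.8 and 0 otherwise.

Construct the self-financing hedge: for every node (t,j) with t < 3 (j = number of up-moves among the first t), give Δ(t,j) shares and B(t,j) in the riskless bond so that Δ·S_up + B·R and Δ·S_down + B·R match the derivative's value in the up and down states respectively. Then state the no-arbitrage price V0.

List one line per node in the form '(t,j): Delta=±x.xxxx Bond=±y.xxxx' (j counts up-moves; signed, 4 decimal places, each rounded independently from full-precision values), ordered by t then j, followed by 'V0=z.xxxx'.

The replicating-portfolio and risk-neutral prices coincide; use p* = (1.15−0.78)/(1.29−0.78) = 0.7255 for the latter.
Terminal values V(3,·): V(3,0)=25.0000, V(3,1)=25.0000, V(3,2)=25.0000, V(3,3)=0.0000
  t=2,j=0: stock 34.6788 → up 44.7357 (V=25.0000), down 27.0495 (V=25.0000). Price 21.7391; hedge Δ=0.0000, bond B=21.7391.
  t=2,j=1: stock 57.3534 → up 73.9859 (V=25.0000), down 44.7357 (V=25.0000). Price 21.7391; hedge Δ=0.0000, bond B=21.7391.
  t=2,j=2: stock 94.8537 → up 122.3613 (V=0.0000), down 73.9859 (V=25.0000). Price 5.9676; hedge Δ=-0.5168, bond B=54.9872.
  t=1,j=0: stock 44.4600 → up 57.3534 (V=21.7391), down 34.6788 (V=21.7391). Price 18.9036; hedge Δ=0.0000, bond B=18.9036.
  t=1,j=1: stock 73.5300 → up 94.8537 (V=5.9676), down 57.3534 (V=21.7391). Price 8.9540; hedge Δ=-0.4206, bond B=39.8785.
  t=0,j=0: stock 57.0000 → up 73.5300 (V=8.9540), down 44.4600 (V=18.9036). Price 10.1611; hedge Δ=-0.3423, bond B=29.6702.
Check: Δ(0,0)·S0 + B(0,0) = 10.1611 = V0.

(0,0): Delta=-0.3423 Bond=29.6702
(1,0): Delta=0.0000 Bond=18.9036
(1,1): Delta=-0.4206 Bond=39.8785
(2,0): Delta=0.0000 Bond=21.7391
(2,1): Delta=0.0000 Bond=21.7391
(2,2): Delta=-0.5168 Bond=54.9872
V0=10.1611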